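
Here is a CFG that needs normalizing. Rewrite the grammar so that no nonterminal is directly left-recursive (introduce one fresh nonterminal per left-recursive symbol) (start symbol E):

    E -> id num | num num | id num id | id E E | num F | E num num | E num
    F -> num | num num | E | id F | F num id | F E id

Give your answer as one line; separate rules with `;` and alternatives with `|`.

E -> id num E' | num num E' | id num id E' | id E E E' | num F E'; F -> num F' | num num F' | E F' | id F F'; E' -> num num E' | num E' | epsilon; F' -> num id F' | E id F' | epsilon

E, F are directly left-recursive.
For E: α = {num num, num}, β = {id num, num num, id num id, id E E, num F}. Rewrite as E → β E' and E' → α E' | ε.
For F: α = {num id, E id}, β = {num, num num, E, id F}. Rewrite as F → β F' and F' → α F' | ε.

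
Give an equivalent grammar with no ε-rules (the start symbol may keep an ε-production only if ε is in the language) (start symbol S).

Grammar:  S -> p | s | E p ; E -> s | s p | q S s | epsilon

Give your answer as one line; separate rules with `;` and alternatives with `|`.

S -> p | s | E p; E -> s | s p | q S s

Nullable set = {E}.
ε ∉ L(G), so no ε-production is kept.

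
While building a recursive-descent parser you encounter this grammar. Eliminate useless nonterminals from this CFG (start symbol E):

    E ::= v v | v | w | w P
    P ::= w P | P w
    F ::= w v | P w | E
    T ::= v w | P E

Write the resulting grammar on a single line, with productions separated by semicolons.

E ::= v v | v | w

Generating nonterminals: {E, F, T}.
Reachable from E after that: {E}.
Removed useless symbols: {F, P, T} and every production mentioning them.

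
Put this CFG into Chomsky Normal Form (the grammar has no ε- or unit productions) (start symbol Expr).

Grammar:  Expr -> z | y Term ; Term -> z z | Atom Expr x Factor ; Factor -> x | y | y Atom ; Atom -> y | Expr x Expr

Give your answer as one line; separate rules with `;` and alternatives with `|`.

Introduce a nonterminal for each terminal appearing in a rule of length ≥ 2: X1 → y, X2 → z, X3 → x.
Binarize each right-hand side of length ≥ 3 by chaining fresh nonterminals (Y1, Y2, …): affected rules were Term → Atom Expr X3 Factor; Atom → Expr X3 Expr.

Expr -> z | X1 Term; Term -> X2 X2 | Atom Y1; Factor -> x | y | X1 Atom; Atom -> y | Expr Y3; X1 -> y; X2 -> z; X3 -> x; Y1 -> Expr Y2; Y2 -> X3 Factor; Y3 -> X3 Expr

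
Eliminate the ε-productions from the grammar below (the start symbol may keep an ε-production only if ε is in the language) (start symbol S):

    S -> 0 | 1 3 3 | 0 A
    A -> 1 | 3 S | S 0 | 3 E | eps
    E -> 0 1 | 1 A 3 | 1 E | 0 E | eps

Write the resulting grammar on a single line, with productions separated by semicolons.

Nullable nonterminals: {A, E}.
ε ∉ L(G), so no ε-production is kept.
Expand every rule over subsets of its nullable positions: A → 3 E gives 3 E | 3. E → 1 A 3 gives 1 A 3 | 1 3. E → 1 E gives 1 E | 1. E → 0 E gives 0 E | 0.

S -> 0 | 1 3 3 | 0 A; A -> 1 | 3 S | S 0 | 3 E | 3; E -> 0 1 | 1 A 3 | 1 3 | 1 E | 1 | 0 E | 0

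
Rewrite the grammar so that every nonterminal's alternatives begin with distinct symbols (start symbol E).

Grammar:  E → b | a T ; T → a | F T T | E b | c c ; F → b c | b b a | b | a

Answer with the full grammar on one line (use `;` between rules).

E → b | a T; T → a | F T T | E b | c c; F → a | b F'; F' → c | b a | ε

F has alternatives sharing prefix 'b': factor to F → b F' with F' → c | b a | ε.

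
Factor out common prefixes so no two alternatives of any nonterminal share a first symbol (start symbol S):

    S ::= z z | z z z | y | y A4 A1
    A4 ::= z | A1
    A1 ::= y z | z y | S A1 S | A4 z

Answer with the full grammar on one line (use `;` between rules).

S ::= z z S' | y S''; A4 ::= z | A1; A1 ::= y z | z y | S A1 S | A4 z; S' ::= ε | z; S'' ::= ε | A4 A1

S has alternatives sharing prefix 'z z': factor to S → z z S' with S' → ε | z.
S has alternatives sharing prefix 'y': factor to S → y S'' with S'' → ε | A4 A1.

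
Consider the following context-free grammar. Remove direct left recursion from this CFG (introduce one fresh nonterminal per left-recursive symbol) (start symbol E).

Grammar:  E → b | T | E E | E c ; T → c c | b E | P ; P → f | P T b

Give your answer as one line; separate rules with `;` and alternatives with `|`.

E, P are directly left-recursive.
For E: α = {E, c}, β = {b, T}. Rewrite as E → β E' and E' → α E' | ε.
For P: α = {T b}, β = {f}. Rewrite as P → β P' and P' → α P' | ε.

E → b E' | T E'; T → c c | b E | P; P → f P'; E' → E E' | c E' | ε; P' → T b P' | ε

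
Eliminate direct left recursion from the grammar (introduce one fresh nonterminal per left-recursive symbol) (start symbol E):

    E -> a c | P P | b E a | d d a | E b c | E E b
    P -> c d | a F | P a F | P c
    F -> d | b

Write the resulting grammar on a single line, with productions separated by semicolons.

E -> a c E' | P P E' | b E a E' | d d a E'; P -> c d P' | a F P'; F -> d | b; E' -> b c E' | E b E' | epsilon; P' -> a F P' | c P' | epsilon

Directly left-recursive nonterminals: E, P.
For E: α = {b c, E b}, β = {a c, P P, b E a, d d a}. Rewrite as E → β E' and E' → α E' | ε.
For P: α = {a F, c}, β = {c d, a F}. Rewrite as P → β P' and P' → α P' | ε.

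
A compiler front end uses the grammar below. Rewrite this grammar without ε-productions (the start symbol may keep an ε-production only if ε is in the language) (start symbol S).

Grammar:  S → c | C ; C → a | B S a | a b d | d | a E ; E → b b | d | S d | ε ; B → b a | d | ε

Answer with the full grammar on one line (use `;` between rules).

Nullable set = {B, E}.
ε ∉ L(G), so no ε-production is kept.
For each production, add variants omitting each subset of nullable occurrences: C → B S a gives B S a | S a.

S → c | C; C → a | B S a | S a | a b d | d | a E; E → b b | d | S d; B → b a | d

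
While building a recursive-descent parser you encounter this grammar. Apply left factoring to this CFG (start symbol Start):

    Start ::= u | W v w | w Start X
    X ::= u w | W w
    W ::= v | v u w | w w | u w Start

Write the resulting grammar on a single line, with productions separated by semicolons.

Start ::= u | W v w | w Start X; X ::= u w | W w; W ::= w w | u w Start | v W1; W1 ::= ε | u w

W has alternatives sharing prefix 'v': factor to W → v W1 with W1 → ε | u w.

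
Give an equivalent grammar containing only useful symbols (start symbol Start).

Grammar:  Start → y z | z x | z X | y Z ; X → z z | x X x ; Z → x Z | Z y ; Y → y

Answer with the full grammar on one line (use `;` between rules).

Start → y z | z x | z X; X → z z | x X x

Generating nonterminals: {Start, X, Y}.
Reachable from Start after that: {Start, X}.
Removed useless symbols: {Y, Z} and every production mentioning them.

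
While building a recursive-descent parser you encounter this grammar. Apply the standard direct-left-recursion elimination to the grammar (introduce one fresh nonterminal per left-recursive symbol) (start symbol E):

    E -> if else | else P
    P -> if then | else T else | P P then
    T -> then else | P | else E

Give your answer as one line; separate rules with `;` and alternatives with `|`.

P is directly left-recursive.
For P: α = {P then}, β = {if then, else T else}. Rewrite as P → β P' and P' → α P' | ε.

E -> if else | else P; P -> if then P' | else T else P'; T -> then else | P | else E; P' -> P then P' | epsilon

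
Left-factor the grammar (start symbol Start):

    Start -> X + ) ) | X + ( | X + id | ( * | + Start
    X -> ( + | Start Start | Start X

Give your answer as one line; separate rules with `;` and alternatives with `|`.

Start -> ( * | + Start | X + Start1; X -> ( + | Start X1; Start1 -> ) ) | ( | id; X1 -> Start | X

Start has alternatives sharing prefix 'X +': factor to Start → X + Start1 with Start1 → ) ) | ( | id.
X has alternatives sharing prefix 'Start': factor to X → Start X1 with X1 → Start | X.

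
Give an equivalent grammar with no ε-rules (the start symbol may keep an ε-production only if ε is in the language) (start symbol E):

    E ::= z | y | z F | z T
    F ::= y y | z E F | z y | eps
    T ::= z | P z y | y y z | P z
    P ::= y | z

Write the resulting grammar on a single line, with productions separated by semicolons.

E ::= z | y | z F | z T; F ::= y y | z E F | z E | z y; T ::= z | P z y | y y z | P z; P ::= y | z

Nullable nonterminals: {F}.
ε ∉ L(G), so no ε-production is kept.
For each production, add variants omitting each subset of nullable occurrences: F → z E F gives z E F | z E.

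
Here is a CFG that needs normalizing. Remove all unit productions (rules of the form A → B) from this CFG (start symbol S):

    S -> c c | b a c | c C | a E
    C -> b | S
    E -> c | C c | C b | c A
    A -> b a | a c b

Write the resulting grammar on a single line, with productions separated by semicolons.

S -> c c | b a c | c C | a E; C -> b | c c | b a c | c C | a E; E -> c | C c | C b | c A; A -> b a | a c b

Unit pairs: C ⇒* {S}.
For each unit pair (A, B), copy every non-unit production of B to A, then drop all unit productions.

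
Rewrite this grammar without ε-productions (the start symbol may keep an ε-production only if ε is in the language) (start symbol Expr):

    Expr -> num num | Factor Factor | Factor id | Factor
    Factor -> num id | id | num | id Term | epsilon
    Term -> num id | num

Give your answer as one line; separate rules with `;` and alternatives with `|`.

Expr -> num num | Factor Factor | Factor | Factor id | id | epsilon; Factor -> num id | id | num | id Term; Term -> num id | num

Nullable nonterminals: {Expr, Factor}.
ε ∈ L(G) since Expr is nullable, so keep Expr → ε.
For each production, add variants omitting each subset of nullable occurrences: Expr → Factor Factor gives Factor Factor | Factor. Expr → Factor id gives Factor id | id.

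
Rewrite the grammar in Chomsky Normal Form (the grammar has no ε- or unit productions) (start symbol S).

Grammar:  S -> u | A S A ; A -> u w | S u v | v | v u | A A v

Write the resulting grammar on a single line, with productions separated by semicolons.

Introduce a nonterminal for each terminal appearing in a rule of length ≥ 2: X1 → u, X2 → w, X3 → v.
Binarize each right-hand side of length ≥ 3 by chaining fresh nonterminals (Y1, Y2, …): affected rules were S → A S A; A → S X1 X3; A → A A X3.

S -> u | A Y1; A -> X1 X2 | S Y2 | v | X3 X1 | A Y3; X1 -> u; X2 -> w; X3 -> v; Y1 -> S A; Y2 -> X1 X3; Y3 -> A X3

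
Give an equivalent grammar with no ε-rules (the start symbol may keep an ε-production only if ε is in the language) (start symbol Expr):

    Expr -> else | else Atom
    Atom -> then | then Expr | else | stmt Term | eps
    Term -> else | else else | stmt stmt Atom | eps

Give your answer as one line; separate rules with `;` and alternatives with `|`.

The nullable symbols are {Atom, Term}.
ε ∉ L(G), so no ε-production is kept.
For each production, add variants omitting each subset of nullable occurrences: Atom → stmt Term gives stmt Term | stmt. Term → stmt stmt Atom gives stmt stmt Atom | stmt stmt.

Expr -> else | else Atom; Atom -> then | then Expr | else | stmt Term | stmt; Term -> else | else else | stmt stmt Atom | stmt stmt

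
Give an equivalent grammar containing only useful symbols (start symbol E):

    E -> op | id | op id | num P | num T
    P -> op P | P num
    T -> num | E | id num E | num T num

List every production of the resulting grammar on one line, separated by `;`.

E -> op | id | op id | num T; T -> num | E | id num E | num T num

Generating nonterminals: {E, T}.
Reachable from E after that: {E, T}.
Removed useless symbols: {P} and every production mentioning them.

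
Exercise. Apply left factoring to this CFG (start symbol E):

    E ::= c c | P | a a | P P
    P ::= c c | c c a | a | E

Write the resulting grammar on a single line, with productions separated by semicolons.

E ::= c c | a a | P E'; P ::= a | E | c c P'; E' ::= ε | P; P' ::= ε | a

E has alternatives sharing prefix 'P': factor to E → P E' with E' → ε | P.
P has alternatives sharing prefix 'c c': factor to P → c c P' with P' → ε | a.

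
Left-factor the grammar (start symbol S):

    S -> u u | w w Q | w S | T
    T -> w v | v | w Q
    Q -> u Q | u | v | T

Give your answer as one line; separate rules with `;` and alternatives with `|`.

S -> u u | T | w S'; T -> v | w T'; Q -> v | T | u Q'; S' -> w Q | S; T' -> v | Q; Q' -> Q | epsilon

S has alternatives sharing prefix 'w': factor to S → w S' with S' → w Q | S.
T has alternatives sharing prefix 'w': factor to T → w T' with T' → v | Q.
Q has alternatives sharing prefix 'u': factor to Q → u Q' with Q' → Q | ε.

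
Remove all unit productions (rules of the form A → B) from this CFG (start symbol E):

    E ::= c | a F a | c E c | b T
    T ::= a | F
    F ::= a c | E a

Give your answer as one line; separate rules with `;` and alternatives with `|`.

Unit pairs: T ⇒* {F}.
Replace each nonterminal's rules with the union of the non-unit rules of every nonterminal it unit-derives.

E ::= c | a F a | c E c | b T; T ::= a c | E a | a; F ::= a c | E a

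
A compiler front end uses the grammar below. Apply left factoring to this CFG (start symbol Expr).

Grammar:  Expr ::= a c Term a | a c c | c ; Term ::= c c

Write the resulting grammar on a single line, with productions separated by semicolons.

Expr ::= c | a c Expr1; Term ::= c c; Expr1 ::= Term a | c

Expr has alternatives sharing prefix 'a c': factor to Expr → a c Expr1 with Expr1 → Term a | c.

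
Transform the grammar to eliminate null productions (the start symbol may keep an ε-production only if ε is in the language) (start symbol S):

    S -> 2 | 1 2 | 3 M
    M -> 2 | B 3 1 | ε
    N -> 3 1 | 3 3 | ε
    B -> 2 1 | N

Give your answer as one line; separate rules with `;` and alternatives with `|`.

Nullable set = {B, M, N}.
ε ∉ L(G), so no ε-production is kept.
Expand every rule over subsets of its nullable positions: S → 3 M gives 3 M | 3. M → B 3 1 gives B 3 1 | 3 1.

S -> 2 | 1 2 | 3 M | 3; M -> 2 | B 3 1 | 3 1; N -> 3 1 | 3 3; B -> 2 1 | N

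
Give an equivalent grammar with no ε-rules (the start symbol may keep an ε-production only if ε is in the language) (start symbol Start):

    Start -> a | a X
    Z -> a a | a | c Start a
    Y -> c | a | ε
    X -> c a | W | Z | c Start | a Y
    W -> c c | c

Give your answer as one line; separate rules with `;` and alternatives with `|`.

Start -> a | a X; Z -> a a | a | c Start a; Y -> c | a; X -> c a | W | Z | c Start | a Y | a; W -> c c | c

Nullable nonterminals: {Y}.
ε ∉ L(G), so no ε-production is kept.
For each production, add variants omitting each subset of nullable occurrences: X → a Y gives a Y | a.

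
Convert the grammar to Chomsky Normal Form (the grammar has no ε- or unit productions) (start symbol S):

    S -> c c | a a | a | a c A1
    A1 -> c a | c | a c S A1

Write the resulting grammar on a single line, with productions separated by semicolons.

Introduce a nonterminal for each terminal appearing in a rule of length ≥ 2: X1 → c, X2 → a.
Binarize each right-hand side of length ≥ 3 by chaining fresh nonterminals (Y1, Y2, …): affected rules were S → X2 X1 A1; A1 → X2 X1 S A1.

S -> X1 X1 | X2 X2 | a | X2 Y1; A1 -> X1 X2 | c | X2 Y2; X1 -> c; X2 -> a; Y1 -> X1 A1; Y2 -> X1 Y3; Y3 -> S A1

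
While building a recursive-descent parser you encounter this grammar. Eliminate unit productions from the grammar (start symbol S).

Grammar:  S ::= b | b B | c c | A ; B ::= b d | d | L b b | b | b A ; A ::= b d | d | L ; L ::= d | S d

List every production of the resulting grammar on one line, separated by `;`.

S ::= d | S d | b | b B | c c | b d; B ::= b d | d | L b b | b | b A; A ::= d | S d | b d; L ::= d | S d

Unit pairs: A ⇒* {L}; S ⇒* {A, L}.
For every A with A ⇒* B via unit rules, add B's non-unit alternatives to A; then delete every rule of the form X → Y.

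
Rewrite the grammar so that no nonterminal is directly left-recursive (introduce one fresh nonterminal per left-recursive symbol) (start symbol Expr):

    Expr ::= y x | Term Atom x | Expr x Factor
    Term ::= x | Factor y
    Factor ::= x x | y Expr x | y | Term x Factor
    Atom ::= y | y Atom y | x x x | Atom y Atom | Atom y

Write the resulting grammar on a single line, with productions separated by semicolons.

Left recursion appears on Expr, Atom.
For Expr: α = {x Factor}, β = {y x, Term Atom x}. Rewrite as Expr → β Expr1 and Expr1 → α Expr1 | ε.
For Atom: α = {y Atom, y}, β = {y, y Atom y, x x x}. Rewrite as Atom → β Atom1 and Atom1 → α Atom1 | ε.

Expr ::= y x Expr1 | Term Atom x Expr1; Term ::= x | Factor y; Factor ::= x x | y Expr x | y | Term x Factor; Atom ::= y Atom1 | y Atom y Atom1 | x x x Atom1; Expr1 ::= x Factor Expr1 | ε; Atom1 ::= y Atom Atom1 | y Atom1 | ε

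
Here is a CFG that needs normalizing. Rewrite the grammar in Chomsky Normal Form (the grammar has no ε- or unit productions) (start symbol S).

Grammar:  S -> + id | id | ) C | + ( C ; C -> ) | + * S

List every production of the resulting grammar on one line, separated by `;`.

Introduce a nonterminal for each terminal appearing in a rule of length ≥ 2: X1 → +, X2 → id, X3 → ), X4 → (, X5 → *.
Binarize each right-hand side of length ≥ 3 by chaining fresh nonterminals (Y1, Y2, …): affected rules were S → X1 X4 C; C → X1 X5 S.

S -> X1 X2 | id | X3 C | X1 Y1; C -> ) | X1 Y2; X1 -> +; X2 -> id; X3 -> ); X4 -> (; X5 -> *; Y1 -> X4 C; Y2 -> X5 S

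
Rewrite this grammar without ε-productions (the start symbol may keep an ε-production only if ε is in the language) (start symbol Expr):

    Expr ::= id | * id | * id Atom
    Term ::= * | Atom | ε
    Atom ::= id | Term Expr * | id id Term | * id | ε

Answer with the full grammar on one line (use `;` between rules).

Expr ::= id | * id | * id Atom; Term ::= * | Atom; Atom ::= id | Term Expr * | Expr * | id id Term | id id | * id

Nullable set = {Atom, Term}.
ε ∉ L(G), so no ε-production is kept.
For each production, add variants omitting each subset of nullable occurrences: Atom → Term Expr * gives Term Expr * | Expr *. Atom → id id Term gives id id Term | id id.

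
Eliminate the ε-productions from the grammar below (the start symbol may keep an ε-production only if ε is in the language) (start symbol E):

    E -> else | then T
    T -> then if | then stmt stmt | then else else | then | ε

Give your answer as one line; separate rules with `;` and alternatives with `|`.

The nullable symbols are {T}.
ε ∉ L(G), so no ε-production is kept.
Add the nullable-subset variants: E → then T gives then T | then.

E -> else | then T | then; T -> then if | then stmt stmt | then else else | then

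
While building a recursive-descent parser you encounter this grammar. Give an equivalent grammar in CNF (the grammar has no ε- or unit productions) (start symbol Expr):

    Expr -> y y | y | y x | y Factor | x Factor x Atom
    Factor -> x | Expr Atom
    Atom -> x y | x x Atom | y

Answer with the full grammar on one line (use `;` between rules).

Introduce a nonterminal for each terminal appearing in a rule of length ≥ 2: X1 → y, X2 → x.
Binarize each right-hand side of length ≥ 3 by chaining fresh nonterminals (Y1, Y2, …): affected rules were Expr → X2 Factor X2 Atom; Atom → X2 X2 Atom.

Expr -> X1 X1 | y | X1 X2 | X1 Factor | X2 Y1; Factor -> x | Expr Atom; Atom -> X2 X1 | X2 Y3 | y; X1 -> y; X2 -> x; Y1 -> Factor Y2; Y2 -> X2 Atom; Y3 -> X2 Atom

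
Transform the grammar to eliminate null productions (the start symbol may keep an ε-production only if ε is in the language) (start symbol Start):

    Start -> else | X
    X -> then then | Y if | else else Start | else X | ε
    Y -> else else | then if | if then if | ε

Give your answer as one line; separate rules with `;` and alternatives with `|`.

The nullable symbols are {Start, X, Y}.
ε ∈ L(G) since Start is nullable, so keep Start → ε.
Expand every rule over subsets of its nullable positions: X → Y if gives Y if | if. X → else else Start gives else else Start | else else. X → else X gives else X | else.

Start -> else | X | ε; X -> then then | Y if | if | else else Start | else else | else X | else; Y -> else else | then if | if then if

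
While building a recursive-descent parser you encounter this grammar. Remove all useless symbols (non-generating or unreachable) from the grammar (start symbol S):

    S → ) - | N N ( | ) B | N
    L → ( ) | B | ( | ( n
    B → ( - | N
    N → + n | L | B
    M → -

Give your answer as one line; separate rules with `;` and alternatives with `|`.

Generating nonterminals: {B, L, M, N, S}.
Reachable from S after that: {B, L, N, S}.
Removed useless symbols: {M} and every production mentioning them.

S → ) - | N N ( | ) B | N; L → ( ) | B | ( | ( n; B → ( - | N; N → + n | L | B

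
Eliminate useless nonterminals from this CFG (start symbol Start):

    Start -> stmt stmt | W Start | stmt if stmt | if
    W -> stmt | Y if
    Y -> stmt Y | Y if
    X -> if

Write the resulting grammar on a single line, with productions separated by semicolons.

Start -> stmt stmt | W Start | stmt if stmt | if; W -> stmt

Generating nonterminals: {Start, W, X}.
Reachable from Start after that: {Start, W}.
Removed useless symbols: {X, Y} and every production mentioning them.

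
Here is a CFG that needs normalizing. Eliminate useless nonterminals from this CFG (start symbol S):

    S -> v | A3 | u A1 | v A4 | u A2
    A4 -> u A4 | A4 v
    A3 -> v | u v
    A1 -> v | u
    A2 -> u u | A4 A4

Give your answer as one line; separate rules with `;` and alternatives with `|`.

S -> v | A3 | u A1 | u A2; A3 -> v | u v; A1 -> v | u; A2 -> u u

Generating nonterminals: {A1, A2, A3, S}.
Reachable from S after that: {A1, A2, A3, S}.
Removed useless symbols: {A4} and every production mentioning them.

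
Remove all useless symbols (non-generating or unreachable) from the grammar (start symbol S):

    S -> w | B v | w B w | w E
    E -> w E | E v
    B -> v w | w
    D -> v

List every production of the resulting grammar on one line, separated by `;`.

S -> w | B v | w B w; B -> v w | w

Generating nonterminals: {B, D, S}.
Reachable from S after that: {B, S}.
Removed useless symbols: {D, E} and every production mentioning them.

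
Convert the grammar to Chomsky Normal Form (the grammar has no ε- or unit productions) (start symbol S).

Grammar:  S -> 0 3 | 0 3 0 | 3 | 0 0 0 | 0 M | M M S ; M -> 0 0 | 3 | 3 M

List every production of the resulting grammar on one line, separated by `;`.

Introduce a nonterminal for each terminal appearing in a rule of length ≥ 2: X1 → 0, X2 → 3.
Binarize each right-hand side of length ≥ 3 by chaining fresh nonterminals (Y1, Y2, …): affected rules were S → X1 X2 X1; S → X1 X1 X1; S → M M S.

S -> X1 X2 | X1 Y1 | 3 | X1 Y2 | X1 M | M Y3; M -> X1 X1 | 3 | X2 M; X1 -> 0; X2 -> 3; Y1 -> X2 X1; Y2 -> X1 X1; Y3 -> M S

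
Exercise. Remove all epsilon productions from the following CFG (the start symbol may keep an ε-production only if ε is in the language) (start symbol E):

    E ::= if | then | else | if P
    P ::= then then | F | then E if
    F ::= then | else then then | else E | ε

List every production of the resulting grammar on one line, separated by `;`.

E ::= if | then | else | if P; P ::= then then | F | then E if; F ::= then | else then then | else E

Nullable nonterminals: {F, P}.
ε ∉ L(G), so no ε-production is kept.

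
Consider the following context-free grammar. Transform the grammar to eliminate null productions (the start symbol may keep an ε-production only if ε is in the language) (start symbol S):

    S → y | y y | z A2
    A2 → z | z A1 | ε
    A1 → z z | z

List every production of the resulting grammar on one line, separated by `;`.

Nullable nonterminals: {A2}.
ε ∉ L(G), so no ε-production is kept.
Add the nullable-subset variants: S → z A2 gives z A2 | z.

S → y | y y | z A2 | z; A2 → z | z A1; A1 → z z | z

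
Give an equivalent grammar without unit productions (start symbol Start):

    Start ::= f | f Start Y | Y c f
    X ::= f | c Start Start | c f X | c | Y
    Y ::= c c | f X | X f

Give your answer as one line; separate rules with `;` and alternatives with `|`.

Unit pairs: X ⇒* {Y}.
Replace each nonterminal's rules with the union of the non-unit rules of every nonterminal it unit-derives.

Start ::= f | f Start Y | Y c f; X ::= f | c Start Start | c f X | c | c c | f X | X f; Y ::= c c | f X | X f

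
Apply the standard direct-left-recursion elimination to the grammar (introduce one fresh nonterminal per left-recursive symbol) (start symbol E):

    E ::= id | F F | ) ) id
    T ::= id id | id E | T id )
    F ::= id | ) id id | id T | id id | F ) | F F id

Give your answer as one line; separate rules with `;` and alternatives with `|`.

T, F are directly left-recursive.
For T: α = {id )}, β = {id id, id E}. Rewrite as T → β T' and T' → α T' | ε.
For F: α = {), F id}, β = {id, ) id id, id T, id id}. Rewrite as F → β F' and F' → α F' | ε.

E ::= id | F F | ) ) id; T ::= id id T' | id E T'; F ::= id F' | ) id id F' | id T F' | id id F'; T' ::= id ) T' | ε; F' ::= ) F' | F id F' | ε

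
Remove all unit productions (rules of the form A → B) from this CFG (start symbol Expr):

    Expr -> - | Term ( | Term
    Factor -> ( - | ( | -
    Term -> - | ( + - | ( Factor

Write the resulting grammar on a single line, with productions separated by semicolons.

Expr -> - | ( + - | ( Factor | Term (; Factor -> ( - | ( | -; Term -> - | ( + - | ( Factor

Unit pairs: Expr ⇒* {Term}.
For every A with A ⇒* B via unit rules, add B's non-unit alternatives to A; then delete every rule of the form X → Y.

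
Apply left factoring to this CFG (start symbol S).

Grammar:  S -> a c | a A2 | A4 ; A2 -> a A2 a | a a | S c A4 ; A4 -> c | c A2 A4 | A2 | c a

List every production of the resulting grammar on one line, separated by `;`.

S -> A4 | a S'; A2 -> S c A4 | a A2'; A4 -> A2 | c A4'; S' -> c | A2; A2' -> A2 a | a; A4' -> ε | A2 A4 | a

S has alternatives sharing prefix 'a': factor to S → a S' with S' → c | A2.
A2 has alternatives sharing prefix 'a': factor to A2 → a A2' with A2' → A2 a | a.
A4 has alternatives sharing prefix 'c': factor to A4 → c A4' with A4' → ε | A2 A4 | a.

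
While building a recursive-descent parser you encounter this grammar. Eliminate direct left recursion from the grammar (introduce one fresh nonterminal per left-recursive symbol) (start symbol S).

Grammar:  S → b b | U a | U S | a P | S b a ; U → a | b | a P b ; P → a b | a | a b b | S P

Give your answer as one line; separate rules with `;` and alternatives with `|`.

S is directly left-recursive.
For S: α = {b a}, β = {b b, U a, U S, a P}. Rewrite as S → β S' and S' → α S' | ε.

S → b b S' | U a S' | U S S' | a P S'; U → a | b | a P b; P → a b | a | a b b | S P; S' → b a S' | ε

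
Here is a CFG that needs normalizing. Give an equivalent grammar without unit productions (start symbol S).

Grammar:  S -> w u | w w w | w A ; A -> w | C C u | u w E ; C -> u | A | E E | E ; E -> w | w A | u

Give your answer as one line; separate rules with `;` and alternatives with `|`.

S -> w u | w w w | w A; A -> w | C C u | u w E; C -> w | w A | u | E E | C C u | u w E; E -> w | w A | u

Unit pairs: C ⇒* {A, E}.
Replace each nonterminal's rules with the union of the non-unit rules of every nonterminal it unit-derives.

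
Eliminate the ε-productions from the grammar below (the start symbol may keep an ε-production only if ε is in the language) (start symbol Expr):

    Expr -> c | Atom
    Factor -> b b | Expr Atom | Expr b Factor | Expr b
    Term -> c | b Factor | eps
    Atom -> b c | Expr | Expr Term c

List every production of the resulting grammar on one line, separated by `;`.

Nullable set = {Term}.
ε ∉ L(G), so no ε-production is kept.
Expand every rule over subsets of its nullable positions: Atom → Expr Term c gives Expr Term c | Expr c.

Expr -> c | Atom; Factor -> b b | Expr Atom | Expr b Factor | Expr b; Term -> c | b Factor; Atom -> b c | Expr | Expr Term c | Expr c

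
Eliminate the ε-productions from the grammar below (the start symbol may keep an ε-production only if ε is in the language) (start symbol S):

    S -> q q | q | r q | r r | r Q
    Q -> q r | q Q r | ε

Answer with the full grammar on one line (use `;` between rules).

S -> q q | q | r q | r r | r Q | r; Q -> q r | q Q r

The nullable symbols are {Q}.
ε ∉ L(G), so no ε-production is kept.
Expand every rule over subsets of its nullable positions: S → r Q gives r Q | r.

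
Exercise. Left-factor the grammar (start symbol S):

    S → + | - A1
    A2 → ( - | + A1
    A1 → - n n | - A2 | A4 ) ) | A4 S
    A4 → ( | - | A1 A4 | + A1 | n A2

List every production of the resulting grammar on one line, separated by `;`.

S → + | - A1; A2 → ( - | + A1; A1 → - A1' | A4 A1''; A4 → ( | - | A1 A4 | + A1 | n A2; A1' → n n | A2; A1'' → ) ) | S

A1 has alternatives sharing prefix '-': factor to A1 → - A1' with A1' → n n | A2.
A1 has alternatives sharing prefix 'A4': factor to A1 → A4 A1'' with A1'' → ) ) | S.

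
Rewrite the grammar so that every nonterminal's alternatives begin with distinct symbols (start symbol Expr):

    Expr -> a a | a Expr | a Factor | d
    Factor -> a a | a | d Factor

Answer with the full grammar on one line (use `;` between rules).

Expr -> d | a Expr1; Factor -> d Factor | a Factor1; Expr1 -> a | Expr | Factor; Factor1 -> a | ε

Expr has alternatives sharing prefix 'a': factor to Expr → a Expr1 with Expr1 → a | Expr | Factor.
Factor has alternatives sharing prefix 'a': factor to Factor → a Factor1 with Factor1 → a | ε.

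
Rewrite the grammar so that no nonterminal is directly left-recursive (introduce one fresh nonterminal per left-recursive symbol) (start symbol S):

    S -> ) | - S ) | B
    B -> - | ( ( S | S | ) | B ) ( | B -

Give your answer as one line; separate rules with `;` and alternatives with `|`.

S -> ) | - S ) | B; B -> - B' | ( ( S B' | S B' | ) B'; B' -> ) ( B' | - B' | epsilon

Directly left-recursive nonterminal: B.
For B: α = {) (, -}, β = {-, ( ( S, S, )}. Rewrite as B → β B' and B' → α B' | ε.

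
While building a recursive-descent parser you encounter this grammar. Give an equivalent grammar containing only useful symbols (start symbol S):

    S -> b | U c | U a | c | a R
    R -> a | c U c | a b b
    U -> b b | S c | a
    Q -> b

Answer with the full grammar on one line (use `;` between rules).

S -> b | U c | U a | c | a R; R -> a | c U c | a b b; U -> b b | S c | a

Generating nonterminals: {Q, R, S, U}.
Reachable from S after that: {R, S, U}.
Removed useless symbols: {Q} and every production mentioning them.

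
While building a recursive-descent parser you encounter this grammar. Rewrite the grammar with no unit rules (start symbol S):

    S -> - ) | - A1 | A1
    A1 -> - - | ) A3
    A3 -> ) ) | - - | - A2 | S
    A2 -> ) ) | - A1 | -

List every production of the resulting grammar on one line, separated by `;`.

Unit pairs: A3 ⇒* {A1, S}; S ⇒* {A1}.
Replace each nonterminal's rules with the union of the non-unit rules of every nonterminal it unit-derives.

S -> - - | ) A3 | - ) | - A1; A1 -> - - | ) A3; A3 -> - - | ) A3 | - ) | - A1 | ) ) | - A2; A2 -> ) ) | - A1 | -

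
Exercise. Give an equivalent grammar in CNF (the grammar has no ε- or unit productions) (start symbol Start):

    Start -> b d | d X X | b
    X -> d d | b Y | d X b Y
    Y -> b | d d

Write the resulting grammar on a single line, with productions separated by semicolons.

Start -> X1 X2 | X2 Y1 | b; X -> X2 X2 | X1 Y | X2 Y2; Y -> b | X2 X2; X1 -> b; X2 -> d; Y1 -> X X; Y2 -> X Y3; Y3 -> X1 Y

Introduce a nonterminal for each terminal appearing in a rule of length ≥ 2: X1 → b, X2 → d.
Binarize each right-hand side of length ≥ 3 by chaining fresh nonterminals (Y1, Y2, …): affected rules were Start → X2 X X; X → X2 X X1 Y.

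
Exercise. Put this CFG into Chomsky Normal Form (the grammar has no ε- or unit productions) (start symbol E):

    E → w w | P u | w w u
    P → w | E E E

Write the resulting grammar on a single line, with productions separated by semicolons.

E → X1 X1 | P X2 | X1 Y1; P → w | E Y2; X1 → w; X2 → u; Y1 → X1 X2; Y2 → E E

Introduce a nonterminal for each terminal appearing in a rule of length ≥ 2: X1 → w, X2 → u.
Binarize each right-hand side of length ≥ 3 by chaining fresh nonterminals (Y1, Y2, …): affected rules were E → X1 X1 X2; P → E E E.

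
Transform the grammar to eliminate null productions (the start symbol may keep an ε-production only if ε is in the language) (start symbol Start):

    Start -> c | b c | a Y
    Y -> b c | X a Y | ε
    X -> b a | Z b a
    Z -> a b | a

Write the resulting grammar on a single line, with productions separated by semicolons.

Start -> c | b c | a Y | a; Y -> b c | X a Y | X a; X -> b a | Z b a; Z -> a b | a

Nullable nonterminals: {Y}.
ε ∉ L(G), so no ε-production is kept.
For each production, add variants omitting each subset of nullable occurrences: Start → a Y gives a Y | a. Y → X a Y gives X a Y | X a.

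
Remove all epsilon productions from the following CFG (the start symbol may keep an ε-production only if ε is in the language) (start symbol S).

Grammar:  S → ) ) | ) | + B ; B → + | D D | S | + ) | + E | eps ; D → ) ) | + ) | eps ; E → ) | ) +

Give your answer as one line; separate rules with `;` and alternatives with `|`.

S → ) ) | ) | + B | +; B → + | D D | D | S | + ) | + E; D → ) ) | + ); E → ) | ) +

Nullable nonterminals: {B, D}.
ε ∉ L(G), so no ε-production is kept.
Expand every rule over subsets of its nullable positions: S → + B gives + B | +. B → D D gives D D | D.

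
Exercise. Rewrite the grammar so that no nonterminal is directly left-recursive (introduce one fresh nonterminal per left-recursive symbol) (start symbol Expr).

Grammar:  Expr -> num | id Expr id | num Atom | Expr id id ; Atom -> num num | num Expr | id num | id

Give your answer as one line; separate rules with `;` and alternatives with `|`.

Directly left-recursive nonterminal: Expr.
For Expr: α = {id id}, β = {num, id Expr id, num Atom}. Rewrite as Expr → β Expr1 and Expr1 → α Expr1 | ε.

Expr -> num Expr1 | id Expr id Expr1 | num Atom Expr1; Atom -> num num | num Expr | id num | id; Expr1 -> id id Expr1 | ε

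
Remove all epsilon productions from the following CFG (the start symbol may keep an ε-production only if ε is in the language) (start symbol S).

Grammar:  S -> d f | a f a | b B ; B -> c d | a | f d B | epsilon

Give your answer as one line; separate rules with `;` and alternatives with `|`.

The nullable symbols are {B}.
ε ∉ L(G), so no ε-production is kept.
Expand every rule over subsets of its nullable positions: S → b B gives b B | b. B → f d B gives f d B | f d.

S -> d f | a f a | b B | b; B -> c d | a | f d B | f d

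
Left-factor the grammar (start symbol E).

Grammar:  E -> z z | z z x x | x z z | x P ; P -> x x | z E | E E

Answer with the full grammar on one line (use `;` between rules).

E -> z z E' | x E''; P -> x x | z E | E E; E' -> epsilon | x x; E'' -> z z | P

E has alternatives sharing prefix 'z z': factor to E → z z E' with E' → ε | x x.
E has alternatives sharing prefix 'x': factor to E → x E'' with E'' → z z | P.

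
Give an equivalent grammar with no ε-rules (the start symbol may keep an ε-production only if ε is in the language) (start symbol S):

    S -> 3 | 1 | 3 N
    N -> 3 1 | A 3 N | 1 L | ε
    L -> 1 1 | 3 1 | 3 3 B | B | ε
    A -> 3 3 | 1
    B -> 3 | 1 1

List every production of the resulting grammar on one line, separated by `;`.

Nullable nonterminals: {L, N}.
ε ∉ L(G), so no ε-production is kept.
Expand every rule over subsets of its nullable positions: N → A 3 N gives A 3 N | A 3. N → 1 L gives 1 L | 1.

S -> 3 | 1 | 3 N; N -> 3 1 | A 3 N | A 3 | 1 L | 1; L -> 1 1 | 3 1 | 3 3 B | B; A -> 3 3 | 1; B -> 3 | 1 1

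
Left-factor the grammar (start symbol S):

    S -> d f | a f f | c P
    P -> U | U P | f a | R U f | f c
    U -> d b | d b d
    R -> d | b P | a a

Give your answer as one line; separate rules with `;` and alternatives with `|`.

P has alternatives sharing prefix 'U': factor to P → U P' with P' → ε | P.
P has alternatives sharing prefix 'f': factor to P → f P'' with P'' → a | c.
U has alternatives sharing prefix 'd b': factor to U → d b U' with U' → ε | d.

S -> d f | a f f | c P; P -> R U f | U P' | f P''; U -> d b U'; R -> d | b P | a a; P' -> ε | P; P'' -> a | c; U' -> ε | d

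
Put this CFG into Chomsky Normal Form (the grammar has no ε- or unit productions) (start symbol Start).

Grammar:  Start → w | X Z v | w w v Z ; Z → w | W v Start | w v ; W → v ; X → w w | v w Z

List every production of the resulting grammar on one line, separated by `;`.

Start → w | X Y1 | X2 Y2; Z → w | W Y4 | X2 X1; W → v; X → X2 X2 | X1 Y5; X1 → v; X2 → w; Y1 → Z X1; Y2 → X2 Y3; Y3 → X1 Z; Y4 → X1 Start; Y5 → X2 Z

Introduce a nonterminal for each terminal appearing in a rule of length ≥ 2: X1 → v, X2 → w.
Binarize each right-hand side of length ≥ 3 by chaining fresh nonterminals (Y1, Y2, …): affected rules were Start → X Z X1; Start → X2 X2 X1 Z; Z → W X1 Start; X → X1 X2 Z.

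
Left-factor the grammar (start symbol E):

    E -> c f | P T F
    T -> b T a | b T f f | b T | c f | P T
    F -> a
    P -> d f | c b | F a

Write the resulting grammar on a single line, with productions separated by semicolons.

E -> c f | P T F; T -> c f | P T | b T T'; F -> a; P -> d f | c b | F a; T' -> a | f f | ε

T has alternatives sharing prefix 'b T': factor to T → b T T' with T' → a | f f | ε.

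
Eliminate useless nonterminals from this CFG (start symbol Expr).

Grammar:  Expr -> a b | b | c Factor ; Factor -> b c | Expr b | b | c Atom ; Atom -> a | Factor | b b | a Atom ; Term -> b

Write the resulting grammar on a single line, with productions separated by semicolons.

Expr -> a b | b | c Factor; Factor -> b c | Expr b | b | c Atom; Atom -> a | Factor | b b | a Atom

Generating nonterminals: {Atom, Expr, Factor, Term}.
Reachable from Expr after that: {Atom, Expr, Factor}.
Removed useless symbols: {Term} and every production mentioning them.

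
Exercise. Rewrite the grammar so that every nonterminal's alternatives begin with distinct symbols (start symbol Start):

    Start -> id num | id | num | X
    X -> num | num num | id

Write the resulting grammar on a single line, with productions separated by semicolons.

Start -> num | X | id Start1; X -> id | num X1; Start1 -> num | ε; X1 -> ε | num

Start has alternatives sharing prefix 'id': factor to Start → id Start1 with Start1 → num | ε.
X has alternatives sharing prefix 'num': factor to X → num X1 with X1 → ε | num.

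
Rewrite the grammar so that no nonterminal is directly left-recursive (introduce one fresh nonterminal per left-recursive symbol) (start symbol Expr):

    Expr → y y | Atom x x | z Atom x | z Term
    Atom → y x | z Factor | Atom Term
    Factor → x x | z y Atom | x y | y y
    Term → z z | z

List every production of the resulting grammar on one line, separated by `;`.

Atom is directly left-recursive.
For Atom: α = {Term}, β = {y x, z Factor}. Rewrite as Atom → β Atom1 and Atom1 → α Atom1 | ε.

Expr → y y | Atom x x | z Atom x | z Term; Atom → y x Atom1 | z Factor Atom1; Factor → x x | z y Atom | x y | y y; Term → z z | z; Atom1 → Term Atom1 | ε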